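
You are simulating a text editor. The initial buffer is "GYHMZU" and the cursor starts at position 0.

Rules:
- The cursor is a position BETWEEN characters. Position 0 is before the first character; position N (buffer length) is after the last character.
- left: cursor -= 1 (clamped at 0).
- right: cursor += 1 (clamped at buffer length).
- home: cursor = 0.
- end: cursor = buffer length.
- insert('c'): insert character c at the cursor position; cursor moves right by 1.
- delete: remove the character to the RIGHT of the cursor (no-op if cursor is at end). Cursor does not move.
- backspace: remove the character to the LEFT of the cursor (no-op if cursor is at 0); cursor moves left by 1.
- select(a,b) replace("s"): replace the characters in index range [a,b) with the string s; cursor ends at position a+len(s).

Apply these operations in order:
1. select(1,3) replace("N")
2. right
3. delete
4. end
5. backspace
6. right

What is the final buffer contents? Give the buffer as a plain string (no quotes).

After op 1 (select(1,3) replace("N")): buf='GNMZU' cursor=2
After op 2 (right): buf='GNMZU' cursor=3
After op 3 (delete): buf='GNMU' cursor=3
After op 4 (end): buf='GNMU' cursor=4
After op 5 (backspace): buf='GNM' cursor=3
After op 6 (right): buf='GNM' cursor=3

Answer: GNM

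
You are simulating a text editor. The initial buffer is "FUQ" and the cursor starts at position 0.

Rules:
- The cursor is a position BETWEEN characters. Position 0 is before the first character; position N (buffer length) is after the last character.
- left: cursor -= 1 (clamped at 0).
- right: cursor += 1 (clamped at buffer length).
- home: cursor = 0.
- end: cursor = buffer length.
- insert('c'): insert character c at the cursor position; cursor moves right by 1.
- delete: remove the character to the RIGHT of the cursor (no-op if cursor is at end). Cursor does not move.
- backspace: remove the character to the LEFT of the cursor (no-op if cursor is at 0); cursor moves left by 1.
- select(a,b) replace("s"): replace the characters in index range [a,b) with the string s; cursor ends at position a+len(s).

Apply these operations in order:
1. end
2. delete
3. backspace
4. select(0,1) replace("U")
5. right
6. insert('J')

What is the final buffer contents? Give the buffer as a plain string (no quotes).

Answer: UUJ

Derivation:
After op 1 (end): buf='FUQ' cursor=3
After op 2 (delete): buf='FUQ' cursor=3
After op 3 (backspace): buf='FU' cursor=2
After op 4 (select(0,1) replace("U")): buf='UU' cursor=1
After op 5 (right): buf='UU' cursor=2
After op 6 (insert('J')): buf='UUJ' cursor=3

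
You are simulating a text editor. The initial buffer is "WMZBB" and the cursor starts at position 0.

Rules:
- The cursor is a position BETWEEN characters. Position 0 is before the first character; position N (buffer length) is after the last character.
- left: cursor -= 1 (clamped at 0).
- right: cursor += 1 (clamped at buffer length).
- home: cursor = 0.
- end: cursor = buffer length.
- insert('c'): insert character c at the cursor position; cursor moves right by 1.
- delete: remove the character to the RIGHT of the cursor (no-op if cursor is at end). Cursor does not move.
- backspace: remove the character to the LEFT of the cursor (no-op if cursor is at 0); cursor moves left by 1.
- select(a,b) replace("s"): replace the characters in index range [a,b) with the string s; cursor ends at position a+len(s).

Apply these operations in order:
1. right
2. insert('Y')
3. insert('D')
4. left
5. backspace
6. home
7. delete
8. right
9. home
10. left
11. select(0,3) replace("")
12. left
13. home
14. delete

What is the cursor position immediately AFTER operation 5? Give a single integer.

After op 1 (right): buf='WMZBB' cursor=1
After op 2 (insert('Y')): buf='WYMZBB' cursor=2
After op 3 (insert('D')): buf='WYDMZBB' cursor=3
After op 4 (left): buf='WYDMZBB' cursor=2
After op 5 (backspace): buf='WDMZBB' cursor=1

Answer: 1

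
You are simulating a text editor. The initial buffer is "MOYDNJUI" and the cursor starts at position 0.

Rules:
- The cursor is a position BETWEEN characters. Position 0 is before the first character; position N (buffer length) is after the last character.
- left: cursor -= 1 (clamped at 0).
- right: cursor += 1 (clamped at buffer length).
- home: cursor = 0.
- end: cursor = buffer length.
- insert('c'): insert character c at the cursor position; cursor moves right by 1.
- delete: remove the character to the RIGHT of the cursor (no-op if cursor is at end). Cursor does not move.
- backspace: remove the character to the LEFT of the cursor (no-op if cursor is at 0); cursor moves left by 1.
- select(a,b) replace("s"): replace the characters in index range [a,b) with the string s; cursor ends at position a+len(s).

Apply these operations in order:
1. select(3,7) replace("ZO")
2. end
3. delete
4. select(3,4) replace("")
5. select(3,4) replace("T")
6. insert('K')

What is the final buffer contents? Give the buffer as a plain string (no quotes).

After op 1 (select(3,7) replace("ZO")): buf='MOYZOI' cursor=5
After op 2 (end): buf='MOYZOI' cursor=6
After op 3 (delete): buf='MOYZOI' cursor=6
After op 4 (select(3,4) replace("")): buf='MOYOI' cursor=3
After op 5 (select(3,4) replace("T")): buf='MOYTI' cursor=4
After op 6 (insert('K')): buf='MOYTKI' cursor=5

Answer: MOYTKI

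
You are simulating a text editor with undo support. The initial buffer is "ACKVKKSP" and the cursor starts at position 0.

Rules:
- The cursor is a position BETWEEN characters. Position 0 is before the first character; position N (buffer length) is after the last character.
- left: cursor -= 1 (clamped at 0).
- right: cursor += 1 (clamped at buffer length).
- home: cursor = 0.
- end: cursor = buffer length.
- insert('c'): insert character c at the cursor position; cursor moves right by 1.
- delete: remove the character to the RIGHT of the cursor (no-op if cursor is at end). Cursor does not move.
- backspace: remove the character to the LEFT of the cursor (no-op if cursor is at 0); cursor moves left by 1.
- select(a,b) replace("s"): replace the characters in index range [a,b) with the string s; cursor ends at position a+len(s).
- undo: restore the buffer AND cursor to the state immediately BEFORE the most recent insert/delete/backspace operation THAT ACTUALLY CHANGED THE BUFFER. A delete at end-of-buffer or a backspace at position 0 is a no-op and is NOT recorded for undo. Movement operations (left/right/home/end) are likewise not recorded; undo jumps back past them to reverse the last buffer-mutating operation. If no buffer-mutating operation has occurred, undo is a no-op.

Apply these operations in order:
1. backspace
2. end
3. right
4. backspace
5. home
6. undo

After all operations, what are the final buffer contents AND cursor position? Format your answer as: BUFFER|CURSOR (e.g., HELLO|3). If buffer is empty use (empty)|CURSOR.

After op 1 (backspace): buf='ACKVKKSP' cursor=0
After op 2 (end): buf='ACKVKKSP' cursor=8
After op 3 (right): buf='ACKVKKSP' cursor=8
After op 4 (backspace): buf='ACKVKKS' cursor=7
After op 5 (home): buf='ACKVKKS' cursor=0
After op 6 (undo): buf='ACKVKKSP' cursor=8

Answer: ACKVKKSP|8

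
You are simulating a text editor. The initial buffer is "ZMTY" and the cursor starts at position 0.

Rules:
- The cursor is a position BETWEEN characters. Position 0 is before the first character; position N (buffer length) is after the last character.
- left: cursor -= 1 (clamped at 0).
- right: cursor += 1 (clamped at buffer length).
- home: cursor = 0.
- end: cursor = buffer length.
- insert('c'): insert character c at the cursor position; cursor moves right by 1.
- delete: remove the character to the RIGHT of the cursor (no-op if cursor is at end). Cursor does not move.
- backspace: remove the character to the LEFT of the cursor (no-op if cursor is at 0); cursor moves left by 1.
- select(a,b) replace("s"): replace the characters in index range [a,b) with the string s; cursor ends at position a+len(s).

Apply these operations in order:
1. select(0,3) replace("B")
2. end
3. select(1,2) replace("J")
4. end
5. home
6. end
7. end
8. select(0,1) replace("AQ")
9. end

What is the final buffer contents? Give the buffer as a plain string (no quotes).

Answer: AQJ

Derivation:
After op 1 (select(0,3) replace("B")): buf='BY' cursor=1
After op 2 (end): buf='BY' cursor=2
After op 3 (select(1,2) replace("J")): buf='BJ' cursor=2
After op 4 (end): buf='BJ' cursor=2
After op 5 (home): buf='BJ' cursor=0
After op 6 (end): buf='BJ' cursor=2
After op 7 (end): buf='BJ' cursor=2
After op 8 (select(0,1) replace("AQ")): buf='AQJ' cursor=2
After op 9 (end): buf='AQJ' cursor=3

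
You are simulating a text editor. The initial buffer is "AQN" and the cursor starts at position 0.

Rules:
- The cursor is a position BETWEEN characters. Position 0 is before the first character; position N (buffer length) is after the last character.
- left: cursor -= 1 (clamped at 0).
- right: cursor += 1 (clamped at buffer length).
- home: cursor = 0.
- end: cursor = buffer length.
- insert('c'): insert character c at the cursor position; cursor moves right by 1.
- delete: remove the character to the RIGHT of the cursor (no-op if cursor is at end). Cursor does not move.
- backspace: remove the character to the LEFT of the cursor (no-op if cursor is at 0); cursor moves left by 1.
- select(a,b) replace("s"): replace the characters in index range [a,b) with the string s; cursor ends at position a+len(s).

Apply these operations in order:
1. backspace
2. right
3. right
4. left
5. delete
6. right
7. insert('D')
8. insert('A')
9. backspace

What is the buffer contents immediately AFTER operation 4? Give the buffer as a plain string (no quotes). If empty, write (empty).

After op 1 (backspace): buf='AQN' cursor=0
After op 2 (right): buf='AQN' cursor=1
After op 3 (right): buf='AQN' cursor=2
After op 4 (left): buf='AQN' cursor=1

Answer: AQN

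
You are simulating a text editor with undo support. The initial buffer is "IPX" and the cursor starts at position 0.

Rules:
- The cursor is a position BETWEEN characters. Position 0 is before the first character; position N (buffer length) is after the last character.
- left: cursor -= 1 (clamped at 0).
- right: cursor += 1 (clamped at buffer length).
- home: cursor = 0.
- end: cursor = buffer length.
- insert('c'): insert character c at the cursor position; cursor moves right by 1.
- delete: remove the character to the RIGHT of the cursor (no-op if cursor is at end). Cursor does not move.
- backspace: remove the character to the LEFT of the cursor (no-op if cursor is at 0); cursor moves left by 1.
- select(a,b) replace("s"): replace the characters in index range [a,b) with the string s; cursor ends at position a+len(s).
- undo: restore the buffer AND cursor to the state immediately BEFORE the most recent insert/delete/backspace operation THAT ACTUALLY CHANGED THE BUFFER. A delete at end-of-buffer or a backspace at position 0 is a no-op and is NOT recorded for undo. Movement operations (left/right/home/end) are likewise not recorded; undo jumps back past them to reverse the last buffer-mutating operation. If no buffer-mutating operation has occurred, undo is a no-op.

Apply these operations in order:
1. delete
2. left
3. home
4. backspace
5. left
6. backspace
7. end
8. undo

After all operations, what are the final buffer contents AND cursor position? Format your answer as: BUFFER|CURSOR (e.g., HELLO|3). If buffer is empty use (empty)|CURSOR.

After op 1 (delete): buf='PX' cursor=0
After op 2 (left): buf='PX' cursor=0
After op 3 (home): buf='PX' cursor=0
After op 4 (backspace): buf='PX' cursor=0
After op 5 (left): buf='PX' cursor=0
After op 6 (backspace): buf='PX' cursor=0
After op 7 (end): buf='PX' cursor=2
After op 8 (undo): buf='IPX' cursor=0

Answer: IPX|0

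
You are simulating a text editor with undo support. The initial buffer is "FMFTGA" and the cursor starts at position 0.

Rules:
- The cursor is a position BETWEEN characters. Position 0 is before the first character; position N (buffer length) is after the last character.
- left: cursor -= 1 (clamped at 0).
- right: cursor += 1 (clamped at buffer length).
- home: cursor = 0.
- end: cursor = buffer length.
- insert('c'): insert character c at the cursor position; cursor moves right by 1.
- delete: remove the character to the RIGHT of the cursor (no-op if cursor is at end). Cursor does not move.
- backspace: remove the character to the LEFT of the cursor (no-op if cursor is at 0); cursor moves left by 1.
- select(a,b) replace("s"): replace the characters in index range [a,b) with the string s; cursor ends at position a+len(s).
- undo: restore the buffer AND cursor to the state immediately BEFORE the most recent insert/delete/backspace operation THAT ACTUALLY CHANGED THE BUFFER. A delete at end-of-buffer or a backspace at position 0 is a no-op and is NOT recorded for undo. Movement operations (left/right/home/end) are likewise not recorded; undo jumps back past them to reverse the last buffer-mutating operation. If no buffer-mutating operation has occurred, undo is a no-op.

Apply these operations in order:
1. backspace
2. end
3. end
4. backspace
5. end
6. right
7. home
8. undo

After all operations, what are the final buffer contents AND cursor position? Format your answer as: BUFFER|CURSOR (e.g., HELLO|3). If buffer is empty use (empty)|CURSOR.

Answer: FMFTGA|6

Derivation:
After op 1 (backspace): buf='FMFTGA' cursor=0
After op 2 (end): buf='FMFTGA' cursor=6
After op 3 (end): buf='FMFTGA' cursor=6
After op 4 (backspace): buf='FMFTG' cursor=5
After op 5 (end): buf='FMFTG' cursor=5
After op 6 (right): buf='FMFTG' cursor=5
After op 7 (home): buf='FMFTG' cursor=0
After op 8 (undo): buf='FMFTGA' cursor=6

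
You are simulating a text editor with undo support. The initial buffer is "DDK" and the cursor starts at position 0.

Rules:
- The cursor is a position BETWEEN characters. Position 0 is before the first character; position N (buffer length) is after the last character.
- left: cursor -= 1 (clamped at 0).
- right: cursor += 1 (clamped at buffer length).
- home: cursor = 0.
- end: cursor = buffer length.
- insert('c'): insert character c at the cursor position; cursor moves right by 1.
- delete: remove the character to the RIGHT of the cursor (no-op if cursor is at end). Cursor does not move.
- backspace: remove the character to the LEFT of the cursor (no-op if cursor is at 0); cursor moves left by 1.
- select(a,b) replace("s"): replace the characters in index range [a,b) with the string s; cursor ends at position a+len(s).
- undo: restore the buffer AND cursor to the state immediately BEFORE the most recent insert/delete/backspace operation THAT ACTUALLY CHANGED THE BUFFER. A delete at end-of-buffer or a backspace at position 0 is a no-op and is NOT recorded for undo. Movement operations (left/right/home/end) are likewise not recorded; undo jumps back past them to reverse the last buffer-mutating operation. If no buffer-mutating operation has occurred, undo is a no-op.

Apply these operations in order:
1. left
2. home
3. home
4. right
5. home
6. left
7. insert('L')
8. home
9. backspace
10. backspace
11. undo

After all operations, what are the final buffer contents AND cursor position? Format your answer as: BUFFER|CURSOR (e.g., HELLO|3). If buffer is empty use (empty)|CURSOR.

Answer: DDK|0

Derivation:
After op 1 (left): buf='DDK' cursor=0
After op 2 (home): buf='DDK' cursor=0
After op 3 (home): buf='DDK' cursor=0
After op 4 (right): buf='DDK' cursor=1
After op 5 (home): buf='DDK' cursor=0
After op 6 (left): buf='DDK' cursor=0
After op 7 (insert('L')): buf='LDDK' cursor=1
After op 8 (home): buf='LDDK' cursor=0
After op 9 (backspace): buf='LDDK' cursor=0
After op 10 (backspace): buf='LDDK' cursor=0
After op 11 (undo): buf='DDK' cursor=0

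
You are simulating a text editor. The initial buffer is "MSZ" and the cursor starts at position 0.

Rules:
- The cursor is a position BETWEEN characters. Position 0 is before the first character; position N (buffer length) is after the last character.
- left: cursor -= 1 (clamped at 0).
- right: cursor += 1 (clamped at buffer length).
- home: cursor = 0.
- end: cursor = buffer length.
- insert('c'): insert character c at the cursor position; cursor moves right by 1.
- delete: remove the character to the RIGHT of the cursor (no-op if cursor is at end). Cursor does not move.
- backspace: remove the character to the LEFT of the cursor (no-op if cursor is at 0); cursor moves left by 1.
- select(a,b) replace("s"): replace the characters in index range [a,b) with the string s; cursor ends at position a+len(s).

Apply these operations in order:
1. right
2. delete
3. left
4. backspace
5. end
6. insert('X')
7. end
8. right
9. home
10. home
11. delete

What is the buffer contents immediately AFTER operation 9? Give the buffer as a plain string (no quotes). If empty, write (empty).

Answer: MZX

Derivation:
After op 1 (right): buf='MSZ' cursor=1
After op 2 (delete): buf='MZ' cursor=1
After op 3 (left): buf='MZ' cursor=0
After op 4 (backspace): buf='MZ' cursor=0
After op 5 (end): buf='MZ' cursor=2
After op 6 (insert('X')): buf='MZX' cursor=3
After op 7 (end): buf='MZX' cursor=3
After op 8 (right): buf='MZX' cursor=3
After op 9 (home): buf='MZX' cursor=0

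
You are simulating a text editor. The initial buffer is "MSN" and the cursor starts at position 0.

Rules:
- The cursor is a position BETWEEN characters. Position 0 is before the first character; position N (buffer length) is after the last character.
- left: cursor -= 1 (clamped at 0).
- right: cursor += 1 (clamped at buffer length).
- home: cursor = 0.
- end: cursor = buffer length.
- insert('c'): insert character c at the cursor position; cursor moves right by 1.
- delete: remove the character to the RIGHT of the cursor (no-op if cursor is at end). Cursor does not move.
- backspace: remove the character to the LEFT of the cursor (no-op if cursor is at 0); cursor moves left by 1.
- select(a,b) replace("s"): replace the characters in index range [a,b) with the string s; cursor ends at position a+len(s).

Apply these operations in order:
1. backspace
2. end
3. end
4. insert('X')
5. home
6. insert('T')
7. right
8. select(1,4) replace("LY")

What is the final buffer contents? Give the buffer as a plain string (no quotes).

After op 1 (backspace): buf='MSN' cursor=0
After op 2 (end): buf='MSN' cursor=3
After op 3 (end): buf='MSN' cursor=3
After op 4 (insert('X')): buf='MSNX' cursor=4
After op 5 (home): buf='MSNX' cursor=0
After op 6 (insert('T')): buf='TMSNX' cursor=1
After op 7 (right): buf='TMSNX' cursor=2
After op 8 (select(1,4) replace("LY")): buf='TLYX' cursor=3

Answer: TLYX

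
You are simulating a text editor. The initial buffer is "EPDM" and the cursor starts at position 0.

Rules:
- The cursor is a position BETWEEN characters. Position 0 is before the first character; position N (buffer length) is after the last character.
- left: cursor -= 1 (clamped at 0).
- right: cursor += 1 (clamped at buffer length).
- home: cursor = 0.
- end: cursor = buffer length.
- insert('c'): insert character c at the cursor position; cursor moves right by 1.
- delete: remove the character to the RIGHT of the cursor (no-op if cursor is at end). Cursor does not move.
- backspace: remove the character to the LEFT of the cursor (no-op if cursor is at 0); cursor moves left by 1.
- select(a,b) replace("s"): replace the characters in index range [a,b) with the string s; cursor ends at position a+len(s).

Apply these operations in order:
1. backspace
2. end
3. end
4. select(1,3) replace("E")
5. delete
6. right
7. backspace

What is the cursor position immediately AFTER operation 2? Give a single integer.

Answer: 4

Derivation:
After op 1 (backspace): buf='EPDM' cursor=0
After op 2 (end): buf='EPDM' cursor=4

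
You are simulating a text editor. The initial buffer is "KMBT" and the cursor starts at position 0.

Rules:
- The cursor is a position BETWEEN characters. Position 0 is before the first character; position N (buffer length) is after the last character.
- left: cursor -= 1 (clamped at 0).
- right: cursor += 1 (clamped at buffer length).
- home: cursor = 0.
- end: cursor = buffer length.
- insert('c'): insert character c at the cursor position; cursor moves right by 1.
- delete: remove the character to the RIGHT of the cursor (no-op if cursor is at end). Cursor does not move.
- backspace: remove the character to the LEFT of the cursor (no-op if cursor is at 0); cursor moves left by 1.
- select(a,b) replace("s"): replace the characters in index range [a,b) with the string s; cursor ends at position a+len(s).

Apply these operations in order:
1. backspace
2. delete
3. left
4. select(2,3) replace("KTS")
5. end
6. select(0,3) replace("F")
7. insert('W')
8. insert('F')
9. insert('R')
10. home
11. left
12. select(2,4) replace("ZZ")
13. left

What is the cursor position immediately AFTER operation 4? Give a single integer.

Answer: 5

Derivation:
After op 1 (backspace): buf='KMBT' cursor=0
After op 2 (delete): buf='MBT' cursor=0
After op 3 (left): buf='MBT' cursor=0
After op 4 (select(2,3) replace("KTS")): buf='MBKTS' cursor=5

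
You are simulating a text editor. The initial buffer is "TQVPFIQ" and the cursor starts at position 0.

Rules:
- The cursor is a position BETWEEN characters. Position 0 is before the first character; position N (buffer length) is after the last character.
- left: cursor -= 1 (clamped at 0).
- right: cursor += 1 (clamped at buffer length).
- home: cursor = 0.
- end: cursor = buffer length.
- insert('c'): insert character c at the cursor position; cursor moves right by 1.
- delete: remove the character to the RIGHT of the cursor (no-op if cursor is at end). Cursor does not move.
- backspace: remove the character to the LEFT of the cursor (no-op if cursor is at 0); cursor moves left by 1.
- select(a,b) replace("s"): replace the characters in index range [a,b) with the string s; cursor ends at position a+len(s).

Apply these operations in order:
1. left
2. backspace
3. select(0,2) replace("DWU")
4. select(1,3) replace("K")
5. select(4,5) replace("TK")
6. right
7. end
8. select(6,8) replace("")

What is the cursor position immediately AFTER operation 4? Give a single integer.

After op 1 (left): buf='TQVPFIQ' cursor=0
After op 2 (backspace): buf='TQVPFIQ' cursor=0
After op 3 (select(0,2) replace("DWU")): buf='DWUVPFIQ' cursor=3
After op 4 (select(1,3) replace("K")): buf='DKVPFIQ' cursor=2

Answer: 2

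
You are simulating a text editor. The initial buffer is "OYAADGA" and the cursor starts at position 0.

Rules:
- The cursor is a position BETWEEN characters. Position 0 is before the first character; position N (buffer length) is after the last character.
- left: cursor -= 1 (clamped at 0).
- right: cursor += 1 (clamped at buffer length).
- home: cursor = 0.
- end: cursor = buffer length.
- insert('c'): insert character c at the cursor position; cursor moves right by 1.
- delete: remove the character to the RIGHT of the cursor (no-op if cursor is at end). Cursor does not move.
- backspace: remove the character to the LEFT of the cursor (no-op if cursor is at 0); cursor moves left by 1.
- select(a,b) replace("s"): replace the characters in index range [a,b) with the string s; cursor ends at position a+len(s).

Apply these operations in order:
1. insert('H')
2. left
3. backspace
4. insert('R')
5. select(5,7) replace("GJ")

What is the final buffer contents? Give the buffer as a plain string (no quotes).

Answer: RHOYAGJGA

Derivation:
After op 1 (insert('H')): buf='HOYAADGA' cursor=1
After op 2 (left): buf='HOYAADGA' cursor=0
After op 3 (backspace): buf='HOYAADGA' cursor=0
After op 4 (insert('R')): buf='RHOYAADGA' cursor=1
After op 5 (select(5,7) replace("GJ")): buf='RHOYAGJGA' cursor=7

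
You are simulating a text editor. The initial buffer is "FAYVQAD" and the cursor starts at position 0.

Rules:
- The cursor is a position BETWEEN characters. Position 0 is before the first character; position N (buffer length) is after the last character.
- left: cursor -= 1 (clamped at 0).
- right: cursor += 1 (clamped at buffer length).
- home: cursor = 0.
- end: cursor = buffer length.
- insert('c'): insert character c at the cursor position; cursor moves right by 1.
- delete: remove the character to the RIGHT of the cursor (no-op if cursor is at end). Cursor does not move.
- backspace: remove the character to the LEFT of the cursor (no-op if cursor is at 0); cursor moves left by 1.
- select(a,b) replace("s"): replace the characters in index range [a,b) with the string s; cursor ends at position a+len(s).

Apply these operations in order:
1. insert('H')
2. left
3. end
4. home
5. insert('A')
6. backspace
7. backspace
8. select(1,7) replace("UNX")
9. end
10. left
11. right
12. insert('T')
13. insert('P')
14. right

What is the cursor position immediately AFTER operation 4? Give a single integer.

After op 1 (insert('H')): buf='HFAYVQAD' cursor=1
After op 2 (left): buf='HFAYVQAD' cursor=0
After op 3 (end): buf='HFAYVQAD' cursor=8
After op 4 (home): buf='HFAYVQAD' cursor=0

Answer: 0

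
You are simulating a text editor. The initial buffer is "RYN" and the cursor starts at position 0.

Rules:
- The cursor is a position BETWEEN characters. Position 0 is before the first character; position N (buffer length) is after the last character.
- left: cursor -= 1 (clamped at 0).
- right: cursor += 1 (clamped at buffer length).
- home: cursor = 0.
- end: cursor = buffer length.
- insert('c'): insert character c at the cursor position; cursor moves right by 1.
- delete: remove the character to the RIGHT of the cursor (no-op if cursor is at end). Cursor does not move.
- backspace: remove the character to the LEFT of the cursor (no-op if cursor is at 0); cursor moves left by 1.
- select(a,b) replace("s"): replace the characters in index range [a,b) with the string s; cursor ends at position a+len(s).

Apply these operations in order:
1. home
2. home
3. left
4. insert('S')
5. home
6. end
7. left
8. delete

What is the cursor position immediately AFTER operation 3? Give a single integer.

After op 1 (home): buf='RYN' cursor=0
After op 2 (home): buf='RYN' cursor=0
After op 3 (left): buf='RYN' cursor=0

Answer: 0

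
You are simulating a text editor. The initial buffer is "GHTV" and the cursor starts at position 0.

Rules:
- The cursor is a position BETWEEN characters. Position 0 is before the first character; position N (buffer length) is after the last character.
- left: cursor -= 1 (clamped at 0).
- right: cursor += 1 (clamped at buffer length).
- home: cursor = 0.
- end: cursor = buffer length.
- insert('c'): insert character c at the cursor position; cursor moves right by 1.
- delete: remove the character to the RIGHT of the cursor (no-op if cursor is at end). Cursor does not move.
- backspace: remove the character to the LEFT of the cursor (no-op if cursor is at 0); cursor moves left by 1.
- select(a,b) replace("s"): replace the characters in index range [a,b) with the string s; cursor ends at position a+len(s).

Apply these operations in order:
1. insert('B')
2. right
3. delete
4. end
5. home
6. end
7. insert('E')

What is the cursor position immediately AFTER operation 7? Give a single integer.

Answer: 5

Derivation:
After op 1 (insert('B')): buf='BGHTV' cursor=1
After op 2 (right): buf='BGHTV' cursor=2
After op 3 (delete): buf='BGTV' cursor=2
After op 4 (end): buf='BGTV' cursor=4
After op 5 (home): buf='BGTV' cursor=0
After op 6 (end): buf='BGTV' cursor=4
After op 7 (insert('E')): buf='BGTVE' cursor=5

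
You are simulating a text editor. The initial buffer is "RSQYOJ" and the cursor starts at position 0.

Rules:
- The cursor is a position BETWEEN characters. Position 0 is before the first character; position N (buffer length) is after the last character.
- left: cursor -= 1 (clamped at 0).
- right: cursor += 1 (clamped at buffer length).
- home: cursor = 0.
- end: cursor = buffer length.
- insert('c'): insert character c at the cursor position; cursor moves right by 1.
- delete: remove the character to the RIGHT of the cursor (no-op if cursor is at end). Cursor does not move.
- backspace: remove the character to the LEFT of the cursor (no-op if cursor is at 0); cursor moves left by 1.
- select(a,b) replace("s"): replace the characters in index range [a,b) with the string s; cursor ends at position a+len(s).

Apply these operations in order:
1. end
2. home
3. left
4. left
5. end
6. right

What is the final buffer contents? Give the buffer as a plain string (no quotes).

Answer: RSQYOJ

Derivation:
After op 1 (end): buf='RSQYOJ' cursor=6
After op 2 (home): buf='RSQYOJ' cursor=0
After op 3 (left): buf='RSQYOJ' cursor=0
After op 4 (left): buf='RSQYOJ' cursor=0
After op 5 (end): buf='RSQYOJ' cursor=6
After op 6 (right): buf='RSQYOJ' cursor=6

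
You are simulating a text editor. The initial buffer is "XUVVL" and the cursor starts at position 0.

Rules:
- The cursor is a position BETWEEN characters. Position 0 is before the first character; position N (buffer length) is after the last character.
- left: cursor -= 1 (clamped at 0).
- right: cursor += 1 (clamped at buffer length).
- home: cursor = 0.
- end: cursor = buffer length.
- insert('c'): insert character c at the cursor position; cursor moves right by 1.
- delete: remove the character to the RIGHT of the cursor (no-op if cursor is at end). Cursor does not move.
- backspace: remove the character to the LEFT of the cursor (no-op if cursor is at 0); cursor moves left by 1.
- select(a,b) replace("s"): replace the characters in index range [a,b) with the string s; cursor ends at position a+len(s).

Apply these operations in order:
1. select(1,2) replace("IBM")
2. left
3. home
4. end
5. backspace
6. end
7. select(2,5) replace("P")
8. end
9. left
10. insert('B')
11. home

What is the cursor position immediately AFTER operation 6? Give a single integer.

Answer: 6

Derivation:
After op 1 (select(1,2) replace("IBM")): buf='XIBMVVL' cursor=4
After op 2 (left): buf='XIBMVVL' cursor=3
After op 3 (home): buf='XIBMVVL' cursor=0
After op 4 (end): buf='XIBMVVL' cursor=7
After op 5 (backspace): buf='XIBMVV' cursor=6
After op 6 (end): buf='XIBMVV' cursor=6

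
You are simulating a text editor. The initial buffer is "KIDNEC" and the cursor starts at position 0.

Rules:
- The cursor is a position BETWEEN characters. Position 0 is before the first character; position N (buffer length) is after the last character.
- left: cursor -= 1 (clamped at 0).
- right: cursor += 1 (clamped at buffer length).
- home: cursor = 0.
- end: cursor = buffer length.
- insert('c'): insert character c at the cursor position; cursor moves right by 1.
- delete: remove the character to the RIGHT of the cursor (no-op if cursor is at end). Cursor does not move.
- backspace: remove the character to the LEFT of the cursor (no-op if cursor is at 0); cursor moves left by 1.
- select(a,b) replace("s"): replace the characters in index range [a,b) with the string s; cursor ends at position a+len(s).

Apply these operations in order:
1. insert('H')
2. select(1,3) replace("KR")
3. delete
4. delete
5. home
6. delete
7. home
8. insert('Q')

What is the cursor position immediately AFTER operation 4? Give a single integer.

Answer: 3

Derivation:
After op 1 (insert('H')): buf='HKIDNEC' cursor=1
After op 2 (select(1,3) replace("KR")): buf='HKRDNEC' cursor=3
After op 3 (delete): buf='HKRNEC' cursor=3
After op 4 (delete): buf='HKREC' cursor=3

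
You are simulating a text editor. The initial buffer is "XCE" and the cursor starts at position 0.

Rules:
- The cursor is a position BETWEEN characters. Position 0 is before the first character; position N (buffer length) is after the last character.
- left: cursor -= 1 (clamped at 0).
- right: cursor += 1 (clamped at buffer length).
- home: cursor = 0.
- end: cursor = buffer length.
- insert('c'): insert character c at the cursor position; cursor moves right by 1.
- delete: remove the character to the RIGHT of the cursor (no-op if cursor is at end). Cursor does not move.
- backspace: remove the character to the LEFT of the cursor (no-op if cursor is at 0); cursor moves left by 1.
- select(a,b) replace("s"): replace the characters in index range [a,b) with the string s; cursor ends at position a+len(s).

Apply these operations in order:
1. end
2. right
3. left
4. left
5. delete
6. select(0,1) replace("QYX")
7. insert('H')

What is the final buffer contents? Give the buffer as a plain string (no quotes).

Answer: QYXHE

Derivation:
After op 1 (end): buf='XCE' cursor=3
After op 2 (right): buf='XCE' cursor=3
After op 3 (left): buf='XCE' cursor=2
After op 4 (left): buf='XCE' cursor=1
After op 5 (delete): buf='XE' cursor=1
After op 6 (select(0,1) replace("QYX")): buf='QYXE' cursor=3
After op 7 (insert('H')): buf='QYXHE' cursor=4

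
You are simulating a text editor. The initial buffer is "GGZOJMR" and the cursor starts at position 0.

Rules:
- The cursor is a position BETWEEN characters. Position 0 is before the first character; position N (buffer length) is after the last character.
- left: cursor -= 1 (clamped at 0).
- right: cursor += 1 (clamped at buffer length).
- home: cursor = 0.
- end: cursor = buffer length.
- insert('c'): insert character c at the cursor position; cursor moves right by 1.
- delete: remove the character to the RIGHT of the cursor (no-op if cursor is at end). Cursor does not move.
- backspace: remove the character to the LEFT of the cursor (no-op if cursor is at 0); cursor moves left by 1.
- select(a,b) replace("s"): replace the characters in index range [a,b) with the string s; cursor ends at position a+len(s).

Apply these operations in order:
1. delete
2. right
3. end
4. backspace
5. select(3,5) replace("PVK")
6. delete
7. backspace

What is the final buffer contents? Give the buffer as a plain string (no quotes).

Answer: GZOPV

Derivation:
After op 1 (delete): buf='GZOJMR' cursor=0
After op 2 (right): buf='GZOJMR' cursor=1
After op 3 (end): buf='GZOJMR' cursor=6
After op 4 (backspace): buf='GZOJM' cursor=5
After op 5 (select(3,5) replace("PVK")): buf='GZOPVK' cursor=6
After op 6 (delete): buf='GZOPVK' cursor=6
After op 7 (backspace): buf='GZOPV' cursor=5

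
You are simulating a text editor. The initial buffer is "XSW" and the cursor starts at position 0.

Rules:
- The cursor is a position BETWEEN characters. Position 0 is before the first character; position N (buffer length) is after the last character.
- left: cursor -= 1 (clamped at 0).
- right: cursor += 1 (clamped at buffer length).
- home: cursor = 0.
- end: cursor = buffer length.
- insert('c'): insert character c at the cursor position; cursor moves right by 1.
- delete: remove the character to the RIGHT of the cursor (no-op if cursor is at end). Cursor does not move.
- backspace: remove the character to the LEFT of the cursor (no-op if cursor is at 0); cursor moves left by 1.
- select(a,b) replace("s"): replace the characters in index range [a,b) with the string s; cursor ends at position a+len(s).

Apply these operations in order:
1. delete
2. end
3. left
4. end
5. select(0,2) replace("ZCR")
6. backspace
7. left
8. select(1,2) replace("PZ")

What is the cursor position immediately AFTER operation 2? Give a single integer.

After op 1 (delete): buf='SW' cursor=0
After op 2 (end): buf='SW' cursor=2

Answer: 2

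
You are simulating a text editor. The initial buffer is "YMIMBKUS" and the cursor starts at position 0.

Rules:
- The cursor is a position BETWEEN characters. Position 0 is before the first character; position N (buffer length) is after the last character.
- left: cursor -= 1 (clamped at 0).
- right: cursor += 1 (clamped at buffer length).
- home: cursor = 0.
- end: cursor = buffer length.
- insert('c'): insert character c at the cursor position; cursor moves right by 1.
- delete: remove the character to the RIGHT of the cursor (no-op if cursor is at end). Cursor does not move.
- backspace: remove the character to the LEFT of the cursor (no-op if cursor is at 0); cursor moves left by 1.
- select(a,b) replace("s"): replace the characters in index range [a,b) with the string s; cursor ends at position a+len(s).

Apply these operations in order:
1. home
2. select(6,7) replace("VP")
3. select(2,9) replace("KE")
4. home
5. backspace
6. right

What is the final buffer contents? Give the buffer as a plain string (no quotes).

After op 1 (home): buf='YMIMBKUS' cursor=0
After op 2 (select(6,7) replace("VP")): buf='YMIMBKVPS' cursor=8
After op 3 (select(2,9) replace("KE")): buf='YMKE' cursor=4
After op 4 (home): buf='YMKE' cursor=0
After op 5 (backspace): buf='YMKE' cursor=0
After op 6 (right): buf='YMKE' cursor=1

Answer: YMKE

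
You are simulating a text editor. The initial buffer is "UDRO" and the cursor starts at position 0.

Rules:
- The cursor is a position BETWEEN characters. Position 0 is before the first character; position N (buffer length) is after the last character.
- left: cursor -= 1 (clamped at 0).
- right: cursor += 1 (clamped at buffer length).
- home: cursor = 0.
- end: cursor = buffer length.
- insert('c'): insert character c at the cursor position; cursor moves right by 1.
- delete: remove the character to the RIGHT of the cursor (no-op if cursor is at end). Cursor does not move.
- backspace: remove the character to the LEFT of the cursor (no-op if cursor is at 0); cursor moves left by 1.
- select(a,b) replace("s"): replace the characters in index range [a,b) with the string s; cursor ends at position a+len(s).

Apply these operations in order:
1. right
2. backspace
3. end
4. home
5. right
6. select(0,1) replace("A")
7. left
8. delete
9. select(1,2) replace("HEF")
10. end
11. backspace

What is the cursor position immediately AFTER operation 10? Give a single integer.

After op 1 (right): buf='UDRO' cursor=1
After op 2 (backspace): buf='DRO' cursor=0
After op 3 (end): buf='DRO' cursor=3
After op 4 (home): buf='DRO' cursor=0
After op 5 (right): buf='DRO' cursor=1
After op 6 (select(0,1) replace("A")): buf='ARO' cursor=1
After op 7 (left): buf='ARO' cursor=0
After op 8 (delete): buf='RO' cursor=0
After op 9 (select(1,2) replace("HEF")): buf='RHEF' cursor=4
After op 10 (end): buf='RHEF' cursor=4

Answer: 4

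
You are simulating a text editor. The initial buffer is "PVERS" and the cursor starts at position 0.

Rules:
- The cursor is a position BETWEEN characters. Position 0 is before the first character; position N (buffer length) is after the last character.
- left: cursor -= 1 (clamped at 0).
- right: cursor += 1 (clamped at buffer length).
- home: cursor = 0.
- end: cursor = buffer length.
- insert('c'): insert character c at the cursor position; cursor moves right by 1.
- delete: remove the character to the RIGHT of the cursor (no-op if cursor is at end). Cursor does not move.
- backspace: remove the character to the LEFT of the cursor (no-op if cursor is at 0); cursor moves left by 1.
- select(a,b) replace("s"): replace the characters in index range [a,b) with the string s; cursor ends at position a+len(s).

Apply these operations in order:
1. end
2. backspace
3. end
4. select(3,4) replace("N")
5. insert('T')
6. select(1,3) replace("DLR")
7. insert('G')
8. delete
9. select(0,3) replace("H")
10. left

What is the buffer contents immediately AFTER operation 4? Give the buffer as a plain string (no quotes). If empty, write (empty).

After op 1 (end): buf='PVERS' cursor=5
After op 2 (backspace): buf='PVER' cursor=4
After op 3 (end): buf='PVER' cursor=4
After op 4 (select(3,4) replace("N")): buf='PVEN' cursor=4

Answer: PVEN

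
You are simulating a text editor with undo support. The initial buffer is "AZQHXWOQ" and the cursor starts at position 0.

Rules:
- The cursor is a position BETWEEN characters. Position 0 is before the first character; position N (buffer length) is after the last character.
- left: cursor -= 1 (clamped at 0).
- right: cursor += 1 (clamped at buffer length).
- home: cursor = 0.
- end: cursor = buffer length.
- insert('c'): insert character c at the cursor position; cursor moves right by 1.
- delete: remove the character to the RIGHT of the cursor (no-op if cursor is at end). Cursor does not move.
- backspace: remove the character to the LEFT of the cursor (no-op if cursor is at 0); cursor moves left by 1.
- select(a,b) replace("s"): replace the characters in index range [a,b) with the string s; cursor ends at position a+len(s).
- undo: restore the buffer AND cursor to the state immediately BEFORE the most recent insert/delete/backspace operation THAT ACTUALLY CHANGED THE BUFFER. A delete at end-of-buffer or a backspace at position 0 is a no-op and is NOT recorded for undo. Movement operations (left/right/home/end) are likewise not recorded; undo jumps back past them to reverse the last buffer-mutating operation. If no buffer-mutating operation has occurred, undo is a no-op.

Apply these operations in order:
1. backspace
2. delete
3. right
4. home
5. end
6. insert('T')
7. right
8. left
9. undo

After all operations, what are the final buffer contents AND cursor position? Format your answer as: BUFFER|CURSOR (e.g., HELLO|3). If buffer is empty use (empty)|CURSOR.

Answer: ZQHXWOQ|7

Derivation:
After op 1 (backspace): buf='AZQHXWOQ' cursor=0
After op 2 (delete): buf='ZQHXWOQ' cursor=0
After op 3 (right): buf='ZQHXWOQ' cursor=1
After op 4 (home): buf='ZQHXWOQ' cursor=0
After op 5 (end): buf='ZQHXWOQ' cursor=7
After op 6 (insert('T')): buf='ZQHXWOQT' cursor=8
After op 7 (right): buf='ZQHXWOQT' cursor=8
After op 8 (left): buf='ZQHXWOQT' cursor=7
After op 9 (undo): buf='ZQHXWOQ' cursor=7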